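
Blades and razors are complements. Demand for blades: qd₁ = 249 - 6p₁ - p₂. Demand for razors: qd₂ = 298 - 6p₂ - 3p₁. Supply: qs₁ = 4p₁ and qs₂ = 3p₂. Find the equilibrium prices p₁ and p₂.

p₁ = 67/3, p₂ = 77/3

Market 1: 249 - 6p₁ - p₂ = 4p₁ → 10p₁ + p₂ = 249.
Market 2: 9p₂ + 3p₁ = 298.
Eliminating p₂: 9×(1) − 1×(2) gives 87p₁ = 1943, so p₁ = 67/3.
Back-substitute into (2): p₂ = (298 − 3×67/3) / 9 = 77/3.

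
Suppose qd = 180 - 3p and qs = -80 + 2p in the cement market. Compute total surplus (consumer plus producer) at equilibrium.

Total surplus = 240

Equilibrium: 180 - 3p = -80 + 2p gives p* = 52, q* = 24.
Demand choke price: p = 60; supply starts at p = 40.
CS = ½(60 − 52)(24) = 96; PS = ½(52 − 40)(24) = 144.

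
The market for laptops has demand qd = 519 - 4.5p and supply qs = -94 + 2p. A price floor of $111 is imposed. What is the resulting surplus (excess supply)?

Equilibrium price would be p* = 1226/13, so the floor at 111 binds.
At p = 111: qd = 19.5, qs = 128.
Surplus = 128 − 19.5 = 108.5.

Surplus = 108.5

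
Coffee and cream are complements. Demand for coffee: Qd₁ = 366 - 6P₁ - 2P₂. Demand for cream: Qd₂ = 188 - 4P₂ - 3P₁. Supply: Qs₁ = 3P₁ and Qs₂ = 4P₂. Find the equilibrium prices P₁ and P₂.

Market 1: 366 - 6P₁ - 2P₂ = 3P₁ → 9P₁ + 2P₂ = 366.
Market 2: 8P₂ + 3P₁ = 188.
Eliminating P₂: 8×(1) − 2×(2) gives 66P₁ = 2552, so P₁ = 116/3.
Back-substitute into (2): P₂ = (188 − 3×116/3) / 8 = 9.

P₁ = 116/3, P₂ = 9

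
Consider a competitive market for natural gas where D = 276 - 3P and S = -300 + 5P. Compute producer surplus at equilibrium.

Producer surplus = 360

Equilibrium: 276 - 3P = -300 + 5P gives P* = 72, Q* = 60.
Supply starts at P = 60 (where S = 0).
PS = ½(72 − 60)(60) = 360.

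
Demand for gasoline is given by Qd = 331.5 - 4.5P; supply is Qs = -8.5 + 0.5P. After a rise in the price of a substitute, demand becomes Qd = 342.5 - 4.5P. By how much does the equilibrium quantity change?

ΔQ = 1.1

Original equilibrium: P* = 68, Q* = 25.5.
New equilibrium: 342.5 - 4.5P = -8.5 + 0.5P, so 351 = 5P and P' = 70.2; Q' = 342.5 − 4.5(70.2) = 26.6.
Change in quantity: 26.6 − 25.5 = 1.1.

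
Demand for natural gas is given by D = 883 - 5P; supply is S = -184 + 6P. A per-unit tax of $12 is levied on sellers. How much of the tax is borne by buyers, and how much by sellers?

Pre-tax equilibrium: P* = 97, Q* = 398.
Tax on sellers shifts supply to S = -184 + 6(P − 12) = -256 + 6P.
883 - 5P = -256 + 6P gives buyer price Pb = 1139/11; sellers receive Ps = 1139/11 − 12 = 1007/11.
New quantity: Q = 883 − 5(1139/11) = 4018/11.
Buyer burden = 1139/11 − 97 = 72/11; seller burden = 97 − 1007/11 = 60/11.

Buyers bear 72/11, sellers bear 60/11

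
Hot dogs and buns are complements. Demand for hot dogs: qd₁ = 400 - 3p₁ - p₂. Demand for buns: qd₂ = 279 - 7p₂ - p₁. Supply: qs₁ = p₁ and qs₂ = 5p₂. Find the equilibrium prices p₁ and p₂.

p₁ = 4521/47, p₂ = 716/47

Market 1: 400 - 3p₁ - p₂ = p₁ → 4p₁ + p₂ = 400.
Market 2: 12p₂ + p₁ = 279.
Eliminating p₂: 12×(1) − 1×(2) gives 47p₁ = 4521, so p₁ = 4521/47.
Back-substitute into (2): p₂ = (279 − 1×4521/47) / 12 = 716/47.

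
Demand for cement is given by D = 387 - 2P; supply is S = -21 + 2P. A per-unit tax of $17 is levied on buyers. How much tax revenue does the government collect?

Tax revenue = 2822

Pre-tax equilibrium: P* = 102, Q* = 183.
Tax on buyers shifts demand to D = 387 − 2(P + 17) = 353 - 2P.
353 - 2P = -21 + 2P gives seller price Ps = 93.5; buyers pay Pb = 93.5 + 17 = 110.5.
New quantity: Q = 387 − 2(110.5) = 166.
Revenue = 17 × 166 = 2822.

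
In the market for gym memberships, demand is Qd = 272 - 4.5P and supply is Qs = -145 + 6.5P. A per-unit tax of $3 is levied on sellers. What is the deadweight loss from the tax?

Deadweight loss = 1053/88

Pre-tax equilibrium: P* = 417/11, Q* = 2231/22.
Tax on sellers shifts supply to Qs = -145 + 6.5(P − 3) = -164.5 + 6.5P.
272 - 4.5P = -164.5 + 6.5P gives buyer price Pb = 873/22; sellers receive Ps = 873/22 − 3 = 807/22.
New quantity: Q = 272 − 4.5(873/22) = 4111/44.
DWL = ½ × 3 × (2231/22 − 4111/44) = 1053/88.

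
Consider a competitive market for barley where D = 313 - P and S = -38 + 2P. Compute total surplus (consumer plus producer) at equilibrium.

Total surplus = 28812

Equilibrium: 313 - P = -38 + 2P gives P* = 117, Q* = 196.
Demand choke price: P = 313; supply starts at P = 19.
CS = ½(313 − 117)(196) = 19208; PS = ½(117 − 19)(196) = 9604.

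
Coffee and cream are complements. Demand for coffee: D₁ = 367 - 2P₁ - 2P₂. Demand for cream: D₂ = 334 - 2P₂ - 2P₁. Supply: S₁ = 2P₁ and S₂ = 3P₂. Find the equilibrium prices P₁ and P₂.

P₁ = 72.9375, P₂ = 37.625

Market 1: 367 - 2P₁ - 2P₂ = 2P₁ → 4P₁ + 2P₂ = 367.
Market 2: 5P₂ + 2P₁ = 334.
Eliminating P₂: 5×(1) − 2×(2) gives 16P₁ = 1167, so P₁ = 72.9375.
Back-substitute into (2): P₂ = (334 − 2×72.9375) / 5 = 37.625.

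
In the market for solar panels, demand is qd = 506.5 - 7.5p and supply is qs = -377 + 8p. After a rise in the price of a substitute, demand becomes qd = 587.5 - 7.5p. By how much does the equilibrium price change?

Original equilibrium: p* = 57, q* = 79.
New equilibrium: 587.5 - 7.5p = -377 + 8p, so 964.5 = 15.5p and p' = 1929/31; q' = 587.5 − 7.5(1929/31) = 3745/31.
Change in price: 1929/31 − 57 = 162/31.

Δp = 162/31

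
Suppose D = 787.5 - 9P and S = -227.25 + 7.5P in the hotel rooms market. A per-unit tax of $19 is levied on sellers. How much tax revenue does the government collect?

Tax revenue = 32661/11

Pre-tax equilibrium: P* = 61.5, Q* = 234.
Tax on sellers shifts supply to S = -227.25 + 7.5(P − 19) = -369.75 + 7.5P.
787.5 - 9P = -369.75 + 7.5P gives buyer price Pb = 1543/22; sellers receive Ps = 1543/22 − 19 = 1125/22.
New quantity: Q = 787.5 − 9(1543/22) = 1719/11.
Revenue = 19 × 1719/11 = 32661/11.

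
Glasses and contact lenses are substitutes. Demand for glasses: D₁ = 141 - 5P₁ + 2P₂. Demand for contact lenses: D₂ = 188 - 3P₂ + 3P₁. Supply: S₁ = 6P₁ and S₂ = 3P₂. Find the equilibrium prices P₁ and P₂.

Market 1: 141 - 5P₁ + 2P₂ = 6P₁ → 11P₁ - 2P₂ = 141.
Market 2: 6P₂ - 3P₁ = 188.
Eliminating P₂: 6×(1) + 2×(2) gives 60P₁ = 1222, so P₁ = 611/30.
Back-substitute into (2): P₂ = (188 + 3×611/30) / 6 = 2491/60.

P₁ = 611/30, P₂ = 2491/60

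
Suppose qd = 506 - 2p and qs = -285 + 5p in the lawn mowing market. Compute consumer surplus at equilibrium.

Equilibrium: 506 - 2p = -285 + 5p gives p* = 113, q* = 280.
Demand choke price (qd = 0): p = 253.
CS = ½(253 − 113)(280) = 19600.

Consumer surplus = 19600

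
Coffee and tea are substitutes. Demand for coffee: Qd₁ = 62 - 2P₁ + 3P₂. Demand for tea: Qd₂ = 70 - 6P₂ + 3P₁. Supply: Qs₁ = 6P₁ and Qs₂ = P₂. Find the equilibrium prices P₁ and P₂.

P₁ = 644/47, P₂ = 746/47

Market 1: 62 - 2P₁ + 3P₂ = 6P₁ → 8P₁ - 3P₂ = 62.
Market 2: 7P₂ - 3P₁ = 70.
Eliminating P₂: 7×(1) + 3×(2) gives 47P₁ = 644, so P₁ = 644/47.
Back-substitute into (2): P₂ = (70 + 3×644/47) / 7 = 746/47.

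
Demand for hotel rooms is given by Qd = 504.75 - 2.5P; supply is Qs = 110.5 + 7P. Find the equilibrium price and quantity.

Set Qd = Qs: 504.75 - 2.5P = 110.5 + 7P.
394.25 = 9.5P, so P* = 41.5.
Q* = 504.75 − 2.5(41.5) = 401.

P* = 41.5, Q* = 401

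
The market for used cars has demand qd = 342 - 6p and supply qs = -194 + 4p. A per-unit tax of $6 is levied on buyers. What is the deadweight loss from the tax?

Deadweight loss = 43.2

Pre-tax equilibrium: p* = 53.6, q* = 20.4.
Tax on buyers shifts demand to qd = 342 − 6(p + 6) = 306 - 6p.
306 - 6p = -194 + 4p gives seller price ps = 50; buyers pay pb = 50 + 6 = 56.
New quantity: q = 342 − 6(56) = 6.
DWL = ½ × 6 × (20.4 − 6) = 43.2.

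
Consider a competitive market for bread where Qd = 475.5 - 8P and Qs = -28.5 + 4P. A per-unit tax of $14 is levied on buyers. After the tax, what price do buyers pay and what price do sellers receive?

Pre-tax equilibrium: P* = 42, Q* = 139.5.
Tax on buyers shifts demand to Qd = 475.5 − 8(P + 14) = 363.5 - 8P.
363.5 - 8P = -28.5 + 4P gives seller price Ps = 98/3; buyers pay Pb = 98/3 + 14 = 140/3.
New quantity: Q = 475.5 − 8(140/3) = 613/6.

Buyers pay 140/3, sellers receive 98/3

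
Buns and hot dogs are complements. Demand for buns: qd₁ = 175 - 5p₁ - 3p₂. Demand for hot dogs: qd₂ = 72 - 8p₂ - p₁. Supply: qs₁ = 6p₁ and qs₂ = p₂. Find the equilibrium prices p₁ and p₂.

p₁ = 14.15625, p₂ = 617/96

Market 1: 175 - 5p₁ - 3p₂ = 6p₁ → 11p₁ + 3p₂ = 175.
Market 2: 9p₂ + p₁ = 72.
Eliminating p₂: 9×(1) − 3×(2) gives 96p₁ = 1359, so p₁ = 14.15625.
Back-substitute into (2): p₂ = (72 − 1×14.15625) / 9 = 617/96.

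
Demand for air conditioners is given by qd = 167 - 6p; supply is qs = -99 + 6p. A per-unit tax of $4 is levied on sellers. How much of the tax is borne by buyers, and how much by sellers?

Buyers bear $2, sellers bear $2

Pre-tax equilibrium: p* = 133/6, q* = 34.
Tax on sellers shifts supply to qs = -99 + 6(p − 4) = -123 + 6p.
167 - 6p = -123 + 6p gives buyer price pb = 145/6; sellers receive ps = 145/6 − 4 = 121/6.
New quantity: q = 167 − 6(145/6) = 22.
Buyer burden = 145/6 − 133/6 = 2; seller burden = 133/6 − 121/6 = 2.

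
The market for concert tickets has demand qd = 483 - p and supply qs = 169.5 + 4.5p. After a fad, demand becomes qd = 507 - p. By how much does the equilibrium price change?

Original equilibrium: p* = 57, q* = 426.
New equilibrium: 507 - p = 169.5 + 4.5p, so 337.5 = 5.5p and p' = 675/11; q' = 507 − 1(675/11) = 4902/11.
Change in price: 675/11 − 57 = 48/11.

Δp = 48/11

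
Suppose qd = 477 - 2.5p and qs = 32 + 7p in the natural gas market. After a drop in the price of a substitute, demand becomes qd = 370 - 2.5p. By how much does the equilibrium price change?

Original equilibrium: p* = 890/19, q* = 6838/19.
New equilibrium: 370 - 2.5p = 32 + 7p, so 338 = 9.5p and p' = 676/19; q' = 370 − 2.5(676/19) = 5340/19.
Change in price: 676/19 − 890/19 = -214/19.

Δp = -214/19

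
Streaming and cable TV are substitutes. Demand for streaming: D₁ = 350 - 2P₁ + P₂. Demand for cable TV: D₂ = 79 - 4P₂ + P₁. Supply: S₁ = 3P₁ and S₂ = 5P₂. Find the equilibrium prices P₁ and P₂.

P₁ = 3229/44, P₂ = 745/44

Market 1: 350 - 2P₁ + P₂ = 3P₁ → 5P₁ - P₂ = 350.
Market 2: 9P₂ - P₁ = 79.
Eliminating P₂: 9×(1) + 1×(2) gives 44P₁ = 3229, so P₁ = 3229/44.
Back-substitute into (2): P₂ = (79 + 1×3229/44) / 9 = 745/44.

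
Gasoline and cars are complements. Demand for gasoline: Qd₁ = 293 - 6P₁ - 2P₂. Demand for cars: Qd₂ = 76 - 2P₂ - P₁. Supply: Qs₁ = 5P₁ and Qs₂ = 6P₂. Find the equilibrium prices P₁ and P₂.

P₁ = 1096/43, P₂ = 543/86

Market 1: 293 - 6P₁ - 2P₂ = 5P₁ → 11P₁ + 2P₂ = 293.
Market 2: 8P₂ + P₁ = 76.
Eliminating P₂: 8×(1) − 2×(2) gives 86P₁ = 2192, so P₁ = 1096/43.
Back-substitute into (2): P₂ = (76 − 1×1096/43) / 8 = 543/86.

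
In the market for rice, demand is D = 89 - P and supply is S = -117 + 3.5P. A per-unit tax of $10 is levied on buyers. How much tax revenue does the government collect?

Pre-tax equilibrium: P* = 412/9, Q* = 389/9.
Tax on buyers shifts demand to D = 89 − 1(P + 10) = 79 - P.
79 - P = -117 + 3.5P gives seller price Ps = 392/9; buyers pay Pb = 392/9 + 10 = 482/9.
New quantity: Q = 89 − 1(482/9) = 319/9.
Revenue = 10 × 319/9 = 3190/9.

Tax revenue = 3190/9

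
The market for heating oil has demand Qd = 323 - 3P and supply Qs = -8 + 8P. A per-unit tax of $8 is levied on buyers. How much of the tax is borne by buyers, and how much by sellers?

Pre-tax equilibrium: P* = 331/11, Q* = 2560/11.
Tax on buyers shifts demand to Qd = 323 − 3(P + 8) = 299 - 3P.
299 - 3P = -8 + 8P gives seller price Ps = 307/11; buyers pay Pb = 307/11 + 8 = 395/11.
New quantity: Q = 323 − 3(395/11) = 2368/11.
Buyer burden = 395/11 − 331/11 = 64/11; seller burden = 331/11 − 307/11 = 24/11.

Buyers bear 64/11, sellers bear 24/11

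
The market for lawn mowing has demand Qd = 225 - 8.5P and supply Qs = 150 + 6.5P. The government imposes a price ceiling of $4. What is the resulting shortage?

Equilibrium price would be P* = 5, so the ceiling at 4 binds.
At P = 4: Qd = 225 − 8.5(4) = 191, Qs = 150 + 6.5(4) = 176.
Shortage = 191 − 176 = 15.

Shortage = 15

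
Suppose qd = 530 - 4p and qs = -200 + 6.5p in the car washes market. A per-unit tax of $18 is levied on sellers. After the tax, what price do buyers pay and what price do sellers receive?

Pre-tax equilibrium: p* = 1460/21, q* = 5290/21.
Tax on sellers shifts supply to qs = -200 + 6.5(p − 18) = -317 + 6.5p.
530 - 4p = -317 + 6.5p gives buyer price pb = 242/3; sellers receive ps = 242/3 − 18 = 188/3.
New quantity: q = 530 − 4(242/3) = 622/3.

Buyers pay 242/3, sellers receive 188/3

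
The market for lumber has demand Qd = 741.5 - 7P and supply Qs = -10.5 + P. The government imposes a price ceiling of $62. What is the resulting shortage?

Equilibrium price would be P* = 94, so the ceiling at 62 binds.
At P = 62: Qd = 741.5 − 7(62) = 307.5, Qs = -10.5 + 1(62) = 51.5.
Shortage = 307.5 − 51.5 = 256.

Shortage = 256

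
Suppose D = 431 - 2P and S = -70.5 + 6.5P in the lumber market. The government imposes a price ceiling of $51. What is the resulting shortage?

Equilibrium price would be P* = 59, so the ceiling at 51 binds.
At P = 51: D = 431 − 2(51) = 329, S = -70.5 + 6.5(51) = 261.
Shortage = 329 − 261 = 68.

Shortage = 68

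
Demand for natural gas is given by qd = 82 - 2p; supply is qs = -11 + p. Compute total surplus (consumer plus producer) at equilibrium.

Equilibrium: 82 - 2p = -11 + p gives p* = 31, q* = 20.
Demand choke price: p = 41; supply starts at p = 11.
CS = ½(41 − 31)(20) = 100; PS = ½(31 − 11)(20) = 200.

Total surplus = 300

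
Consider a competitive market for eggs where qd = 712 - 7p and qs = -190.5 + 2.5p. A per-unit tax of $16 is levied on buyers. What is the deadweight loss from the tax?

Pre-tax equilibrium: p* = 95, q* = 47.
Tax on buyers shifts demand to qd = 712 − 7(p + 16) = 600 - 7p.
600 - 7p = -190.5 + 2.5p gives seller price ps = 1581/19; buyers pay pb = 1581/19 + 16 = 1885/19.
New quantity: q = 712 − 7(1885/19) = 333/19.
DWL = ½ × 16 × (47 − 333/19) = 4480/19.

Deadweight loss = 4480/19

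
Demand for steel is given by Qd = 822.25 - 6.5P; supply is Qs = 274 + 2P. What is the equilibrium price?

P* = 64.5

Set Qd = Qs: 822.25 - 6.5P = 274 + 2P.
548.25 = 8.5P, so P* = 64.5.
Q* = 822.25 − 6.5(64.5) = 403.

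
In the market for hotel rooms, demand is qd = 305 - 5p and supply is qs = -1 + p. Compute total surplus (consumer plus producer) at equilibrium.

Total surplus = 1500

Equilibrium: 305 - 5p = -1 + p gives p* = 51, q* = 50.
Demand choke price: p = 61; supply starts at p = 1.
CS = ½(61 − 51)(50) = 250; PS = ½(51 − 1)(50) = 1250.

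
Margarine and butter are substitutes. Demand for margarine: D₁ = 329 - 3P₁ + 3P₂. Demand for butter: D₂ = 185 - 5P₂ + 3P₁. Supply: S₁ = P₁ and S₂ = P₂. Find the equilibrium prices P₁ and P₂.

P₁ = 168.6, P₂ = 1727/15

Market 1: 329 - 3P₁ + 3P₂ = P₁ → 4P₁ - 3P₂ = 329.
Market 2: 6P₂ - 3P₁ = 185.
Eliminating P₂: 6×(1) + 3×(2) gives 15P₁ = 2529, so P₁ = 168.6.
Back-substitute into (2): P₂ = (185 + 3×168.6) / 6 = 1727/15.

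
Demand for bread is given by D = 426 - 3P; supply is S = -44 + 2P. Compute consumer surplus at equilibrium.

Consumer surplus = 3456

Equilibrium: 426 - 3P = -44 + 2P gives P* = 94, Q* = 144.
Demand choke price (D = 0): P = 142.
CS = ½(142 − 94)(144) = 3456.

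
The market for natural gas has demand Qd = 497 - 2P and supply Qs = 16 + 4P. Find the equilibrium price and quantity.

Set Qd = Qs: 497 - 2P = 16 + 4P.
481 = 6P, so P* = 481/6.
Q* = 497 − 2(481/6) = 1010/3.

P* = 481/6, Q* = 1010/3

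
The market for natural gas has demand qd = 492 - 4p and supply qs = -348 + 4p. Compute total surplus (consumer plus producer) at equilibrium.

Equilibrium: 492 - 4p = -348 + 4p gives p* = 105, q* = 72.
Demand choke price: p = 123; supply starts at p = 87.
CS = ½(123 − 105)(72) = 648; PS = ½(105 − 87)(72) = 648.

Total surplus = 1296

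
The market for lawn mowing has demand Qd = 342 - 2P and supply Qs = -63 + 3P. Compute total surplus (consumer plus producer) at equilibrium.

Equilibrium: 342 - 2P = -63 + 3P gives P* = 81, Q* = 180.
Demand choke price: P = 171; supply starts at P = 21.
CS = ½(171 − 81)(180) = 8100; PS = ½(81 − 21)(180) = 5400.

Total surplus = 13500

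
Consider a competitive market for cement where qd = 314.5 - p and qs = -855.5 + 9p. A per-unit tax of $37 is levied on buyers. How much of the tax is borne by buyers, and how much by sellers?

Pre-tax equilibrium: p* = 117, q* = 197.5.
Tax on buyers shifts demand to qd = 314.5 − 1(p + 37) = 277.5 - p.
277.5 - p = -855.5 + 9p gives seller price ps = 113.3; buyers pay pb = 113.3 + 37 = 150.3.
New quantity: q = 314.5 − 1(150.3) = 164.2.
Buyer burden = 150.3 − 117 = 33.3; seller burden = 117 − 113.3 = 3.7.

Buyers bear $33.3, sellers bear $3.7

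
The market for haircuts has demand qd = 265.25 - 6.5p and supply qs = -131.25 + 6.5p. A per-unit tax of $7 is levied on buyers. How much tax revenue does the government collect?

Tax revenue = 309.75

Pre-tax equilibrium: p* = 30.5, q* = 67.
Tax on buyers shifts demand to qd = 265.25 − 6.5(p + 7) = 219.75 - 6.5p.
219.75 - 6.5p = -131.25 + 6.5p gives seller price ps = 27; buyers pay pb = 27 + 7 = 34.
New quantity: q = 265.25 − 6.5(34) = 44.25.
Revenue = 7 × 44.25 = 309.75.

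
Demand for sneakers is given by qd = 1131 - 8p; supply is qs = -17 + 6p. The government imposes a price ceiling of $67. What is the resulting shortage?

Equilibrium price would be p* = 82, so the ceiling at 67 binds.
At p = 67: qd = 1131 − 8(67) = 595, qs = -17 + 6(67) = 385.
Shortage = 595 − 385 = 210.

Shortage = 210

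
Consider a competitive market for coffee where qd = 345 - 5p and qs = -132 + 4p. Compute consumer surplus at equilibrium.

Consumer surplus = 640

Equilibrium: 345 - 5p = -132 + 4p gives p* = 53, q* = 80.
Demand choke price (qd = 0): p = 69.
CS = ½(69 − 53)(80) = 640.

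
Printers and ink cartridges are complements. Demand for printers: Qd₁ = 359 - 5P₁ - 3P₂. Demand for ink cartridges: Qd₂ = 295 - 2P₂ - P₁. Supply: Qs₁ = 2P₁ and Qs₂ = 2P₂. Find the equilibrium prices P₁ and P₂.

P₁ = 22.04, P₂ = 68.24

Market 1: 359 - 5P₁ - 3P₂ = 2P₁ → 7P₁ + 3P₂ = 359.
Market 2: 4P₂ + P₁ = 295.
Eliminating P₂: 4×(1) − 3×(2) gives 25P₁ = 551, so P₁ = 22.04.
Back-substitute into (2): P₂ = (295 − 1×22.04) / 4 = 68.24.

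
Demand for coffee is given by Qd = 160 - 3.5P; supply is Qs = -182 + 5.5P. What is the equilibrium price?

P* = 38

Set Qd = Qs: 160 - 3.5P = -182 + 5.5P.
342 = 9P, so P* = 38.
Q* = 160 − 3.5(38) = 27.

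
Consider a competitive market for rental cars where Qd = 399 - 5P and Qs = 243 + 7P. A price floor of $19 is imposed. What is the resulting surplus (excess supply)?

Equilibrium price would be P* = 13, so the floor at 19 binds.
At P = 19: Qd = 304, Qs = 376.
Surplus = 376 − 304 = 72.

Surplus = 72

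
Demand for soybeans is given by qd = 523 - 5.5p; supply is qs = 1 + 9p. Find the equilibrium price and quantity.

Set qd = qs: 523 - 5.5p = 1 + 9p.
522 = 14.5p, so p* = 36.
q* = 523 − 5.5(36) = 325.

p* = 36, q* = 325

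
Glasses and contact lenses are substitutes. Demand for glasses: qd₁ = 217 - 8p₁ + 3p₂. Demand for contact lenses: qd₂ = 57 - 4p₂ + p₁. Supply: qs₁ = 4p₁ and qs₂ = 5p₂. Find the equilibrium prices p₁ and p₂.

p₁ = 708/35, p₂ = 901/105

Market 1: 217 - 8p₁ + 3p₂ = 4p₁ → 12p₁ - 3p₂ = 217.
Market 2: 9p₂ - p₁ = 57.
Eliminating p₂: 9×(1) + 3×(2) gives 105p₁ = 2124, so p₁ = 708/35.
Back-substitute into (2): p₂ = (57 + 1×708/35) / 9 = 901/105.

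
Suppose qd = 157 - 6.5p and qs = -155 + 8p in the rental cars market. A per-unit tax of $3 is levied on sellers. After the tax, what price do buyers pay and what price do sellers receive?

Buyers pay 672/29, sellers receive 585/29

Pre-tax equilibrium: p* = 624/29, q* = 497/29.
Tax on sellers shifts supply to qs = -155 + 8(p − 3) = -179 + 8p.
157 - 6.5p = -179 + 8p gives buyer price pb = 672/29; sellers receive ps = 672/29 − 3 = 585/29.
New quantity: q = 157 − 6.5(672/29) = 185/29.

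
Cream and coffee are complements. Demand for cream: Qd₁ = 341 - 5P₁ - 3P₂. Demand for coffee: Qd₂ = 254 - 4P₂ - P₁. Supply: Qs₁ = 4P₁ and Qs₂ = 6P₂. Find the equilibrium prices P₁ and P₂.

Market 1: 341 - 5P₁ - 3P₂ = 4P₁ → 9P₁ + 3P₂ = 341.
Market 2: 10P₂ + P₁ = 254.
Eliminating P₂: 10×(1) − 3×(2) gives 87P₁ = 2648, so P₁ = 2648/87.
Back-substitute into (2): P₂ = (254 − 1×2648/87) / 10 = 1945/87.

P₁ = 2648/87, P₂ = 1945/87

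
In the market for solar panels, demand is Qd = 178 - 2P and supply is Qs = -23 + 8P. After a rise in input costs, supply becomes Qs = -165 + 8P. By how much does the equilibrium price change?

Original equilibrium: P* = 20.1, Q* = 137.8.
New equilibrium: 178 - 2P = -165 + 8P, so 343 = 10P and P' = 34.3; Q' = 178 − 2(34.3) = 109.4.
Change in price: 34.3 − 20.1 = 14.2.

ΔP = 14.2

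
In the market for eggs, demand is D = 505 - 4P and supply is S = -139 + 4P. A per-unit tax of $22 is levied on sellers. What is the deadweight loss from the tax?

Pre-tax equilibrium: P* = 80.5, Q* = 183.
Tax on sellers shifts supply to S = -139 + 4(P − 22) = -227 + 4P.
505 - 4P = -227 + 4P gives buyer price Pb = 91.5; sellers receive Ps = 91.5 − 22 = 69.5.
New quantity: Q = 505 − 4(91.5) = 139.
DWL = ½ × 22 × (183 − 139) = 484.

Deadweight loss = 484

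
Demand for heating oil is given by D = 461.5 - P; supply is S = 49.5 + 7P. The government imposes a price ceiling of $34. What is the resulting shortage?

Shortage = 140

Equilibrium price would be P* = 51.5, so the ceiling at 34 binds.
At P = 34: D = 461.5 − 1(34) = 427.5, S = 49.5 + 7(34) = 287.5.
Shortage = 427.5 − 287.5 = 140.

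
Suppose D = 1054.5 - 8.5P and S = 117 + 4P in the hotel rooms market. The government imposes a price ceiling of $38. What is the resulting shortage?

Equilibrium price would be P* = 75, so the ceiling at 38 binds.
At P = 38: D = 1054.5 − 8.5(38) = 731.5, S = 117 + 4(38) = 269.
Shortage = 731.5 − 269 = 462.5.

Shortage = 462.5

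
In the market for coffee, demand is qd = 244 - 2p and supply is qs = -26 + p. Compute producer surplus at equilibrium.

Producer surplus = 2048

Equilibrium: 244 - 2p = -26 + p gives p* = 90, q* = 64.
Supply starts at p = 26 (where qs = 0).
PS = ½(90 − 26)(64) = 2048.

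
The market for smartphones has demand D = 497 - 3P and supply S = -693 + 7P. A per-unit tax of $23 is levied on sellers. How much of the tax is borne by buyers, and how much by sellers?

Pre-tax equilibrium: P* = 119, Q* = 140.
Tax on sellers shifts supply to S = -693 + 7(P − 23) = -854 + 7P.
497 - 3P = -854 + 7P gives buyer price Pb = 135.1; sellers receive Ps = 135.1 − 23 = 112.1.
New quantity: Q = 497 − 3(135.1) = 91.7.
Buyer burden = 135.1 − 119 = 16.1; seller burden = 119 − 112.1 = 6.9.

Buyers bear $16.1, sellers bear $6.9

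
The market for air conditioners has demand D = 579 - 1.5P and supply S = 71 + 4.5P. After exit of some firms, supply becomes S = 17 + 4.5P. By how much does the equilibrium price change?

Original equilibrium: P* = 254/3, Q* = 452.
New equilibrium: 579 - 1.5P = 17 + 4.5P, so 562 = 6P and P' = 281/3; Q' = 579 − 1.5(281/3) = 438.5.
Change in price: 281/3 − 254/3 = 9.

ΔP = 9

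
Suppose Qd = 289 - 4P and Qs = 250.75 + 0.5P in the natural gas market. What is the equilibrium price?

Set Qd = Qs: 289 - 4P = 250.75 + 0.5P.
38.25 = 4.5P, so P* = 8.5.
Q* = 289 − 4(8.5) = 255.

P* = 8.5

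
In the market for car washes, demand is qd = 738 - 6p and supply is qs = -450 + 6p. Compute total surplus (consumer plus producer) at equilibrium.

Total surplus = 3456

Equilibrium: 738 - 6p = -450 + 6p gives p* = 99, q* = 144.
Demand choke price: p = 123; supply starts at p = 75.
CS = ½(123 − 99)(144) = 1728; PS = ½(99 − 75)(144) = 1728.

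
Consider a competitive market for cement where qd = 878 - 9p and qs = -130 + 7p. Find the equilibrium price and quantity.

Set qd = qs: 878 - 9p = -130 + 7p.
1008 = 16p, so p* = 63.
q* = 878 − 9(63) = 311.

p* = 63, q* = 311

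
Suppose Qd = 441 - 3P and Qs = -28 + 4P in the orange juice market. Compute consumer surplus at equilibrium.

Consumer surplus = 9600

Equilibrium: 441 - 3P = -28 + 4P gives P* = 67, Q* = 240.
Demand choke price (Qd = 0): P = 147.
CS = ½(147 − 67)(240) = 9600.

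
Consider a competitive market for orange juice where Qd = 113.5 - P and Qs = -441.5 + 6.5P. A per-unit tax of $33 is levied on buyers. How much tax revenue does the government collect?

Pre-tax equilibrium: P* = 74, Q* = 39.5.
Tax on buyers shifts demand to Qd = 113.5 − 1(P + 33) = 80.5 - P.
80.5 - P = -441.5 + 6.5P gives seller price Ps = 69.6; buyers pay Pb = 69.6 + 33 = 102.6.
New quantity: Q = 113.5 − 1(102.6) = 10.9.
Revenue = 33 × 10.9 = 359.7.

Tax revenue = 359.7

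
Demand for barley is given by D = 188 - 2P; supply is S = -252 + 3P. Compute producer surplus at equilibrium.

Producer surplus = 24

Equilibrium: 188 - 2P = -252 + 3P gives P* = 88, Q* = 12.
Supply starts at P = 84 (where S = 0).
PS = ½(88 − 84)(12) = 24.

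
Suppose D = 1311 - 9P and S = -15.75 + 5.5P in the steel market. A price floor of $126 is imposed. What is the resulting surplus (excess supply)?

Equilibrium price would be P* = 91.5, so the floor at 126 binds.
At P = 126: D = 177, S = 677.25.
Surplus = 677.25 − 177 = 500.25.

Surplus = 500.25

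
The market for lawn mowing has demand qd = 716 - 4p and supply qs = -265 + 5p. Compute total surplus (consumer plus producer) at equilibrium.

Total surplus = 17640

Equilibrium: 716 - 4p = -265 + 5p gives p* = 109, q* = 280.
Demand choke price: p = 179; supply starts at p = 53.
CS = ½(179 − 109)(280) = 9800; PS = ½(109 − 53)(280) = 7840.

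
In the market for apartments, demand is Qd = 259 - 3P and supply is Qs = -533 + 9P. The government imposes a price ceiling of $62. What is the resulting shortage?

Equilibrium price would be P* = 66, so the ceiling at 62 binds.
At P = 62: Qd = 259 − 3(62) = 73, Qs = -533 + 9(62) = 25.
Shortage = 73 − 25 = 48.

Shortage = 48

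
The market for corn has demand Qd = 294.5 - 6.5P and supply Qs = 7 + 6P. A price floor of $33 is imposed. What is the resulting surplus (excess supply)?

Surplus = 125

Equilibrium price would be P* = 23, so the floor at 33 binds.
At P = 33: Qd = 80, Qs = 205.
Surplus = 205 − 80 = 125.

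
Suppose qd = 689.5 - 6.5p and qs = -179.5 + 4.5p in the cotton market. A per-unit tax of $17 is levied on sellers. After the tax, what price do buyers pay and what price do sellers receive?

Buyers pay 1891/22, sellers receive 1517/22

Pre-tax equilibrium: p* = 79, q* = 176.
Tax on sellers shifts supply to qs = -179.5 + 4.5(p − 17) = -256 + 4.5p.
689.5 - 6.5p = -256 + 4.5p gives buyer price pb = 1891/22; sellers receive ps = 1891/22 − 17 = 1517/22.
New quantity: q = 689.5 − 6.5(1891/22) = 5755/44.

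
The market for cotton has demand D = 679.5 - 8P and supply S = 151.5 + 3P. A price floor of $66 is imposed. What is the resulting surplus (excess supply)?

Equilibrium price would be P* = 48, so the floor at 66 binds.
At P = 66: D = 151.5, S = 349.5.
Surplus = 349.5 − 151.5 = 198.

Surplus = 198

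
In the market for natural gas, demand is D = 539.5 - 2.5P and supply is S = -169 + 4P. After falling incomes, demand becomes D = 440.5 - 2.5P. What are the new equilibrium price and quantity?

P' = 1219/13, Q' = 2679/13

Original equilibrium: P* = 109, Q* = 267.
New equilibrium: 440.5 - 2.5P = -169 + 4P, so 609.5 = 6.5P and P' = 1219/13; Q' = 440.5 − 2.5(1219/13) = 2679/13.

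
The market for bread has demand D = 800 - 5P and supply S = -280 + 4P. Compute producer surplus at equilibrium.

Equilibrium: 800 - 5P = -280 + 4P gives P* = 120, Q* = 200.
Supply starts at P = 70 (where S = 0).
PS = ½(120 − 70)(200) = 5000.

Producer surplus = 5000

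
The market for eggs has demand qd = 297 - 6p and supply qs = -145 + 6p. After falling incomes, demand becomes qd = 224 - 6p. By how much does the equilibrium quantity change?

Original equilibrium: p* = 221/6, q* = 76.
New equilibrium: 224 - 6p = -145 + 6p, so 369 = 12p and p' = 30.75; q' = 224 − 6(30.75) = 39.5.
Change in quantity: 39.5 − 76 = -36.5.

Δq = -36.5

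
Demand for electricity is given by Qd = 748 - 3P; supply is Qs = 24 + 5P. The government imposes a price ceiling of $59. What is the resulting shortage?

Equilibrium price would be P* = 90.5, so the ceiling at 59 binds.
At P = 59: Qd = 748 − 3(59) = 571, Qs = 24 + 5(59) = 319.
Shortage = 571 − 319 = 252.

Shortage = 252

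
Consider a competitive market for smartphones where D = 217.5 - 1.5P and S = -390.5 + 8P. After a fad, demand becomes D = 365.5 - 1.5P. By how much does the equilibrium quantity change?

ΔQ = 2368/19

Original equilibrium: P* = 64, Q* = 121.5.
New equilibrium: 365.5 - 1.5P = -390.5 + 8P, so 756 = 9.5P and P' = 1512/19; Q' = 365.5 − 1.5(1512/19) = 9353/38.
Change in quantity: 9353/38 − 121.5 = 2368/19.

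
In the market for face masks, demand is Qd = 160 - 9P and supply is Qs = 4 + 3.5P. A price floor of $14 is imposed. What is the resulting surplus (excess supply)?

Equilibrium price would be P* = 12.48, so the floor at 14 binds.
At P = 14: Qd = 34, Qs = 53.
Surplus = 53 − 34 = 19.

Surplus = 19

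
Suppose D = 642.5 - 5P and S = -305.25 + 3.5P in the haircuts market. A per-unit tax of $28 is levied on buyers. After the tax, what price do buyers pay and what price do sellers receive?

Pre-tax equilibrium: P* = 111.5, Q* = 85.
Tax on buyers shifts demand to D = 642.5 − 5(P + 28) = 502.5 - 5P.
502.5 - 5P = -305.25 + 3.5P gives seller price Ps = 3231/34; buyers pay Pb = 3231/34 + 28 = 4183/34.
New quantity: Q = 642.5 − 5(4183/34) = 465/17.

Buyers pay 4183/34, sellers receive 3231/34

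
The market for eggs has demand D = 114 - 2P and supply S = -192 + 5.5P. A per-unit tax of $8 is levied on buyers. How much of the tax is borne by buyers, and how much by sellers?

Pre-tax equilibrium: P* = 40.8, Q* = 32.4.
Tax on buyers shifts demand to D = 114 − 2(P + 8) = 98 - 2P.
98 - 2P = -192 + 5.5P gives seller price Ps = 116/3; buyers pay Pb = 116/3 + 8 = 140/3.
New quantity: Q = 114 − 2(140/3) = 62/3.
Buyer burden = 140/3 − 40.8 = 88/15; seller burden = 40.8 − 116/3 = 32/15.

Buyers bear 88/15, sellers bear 32/15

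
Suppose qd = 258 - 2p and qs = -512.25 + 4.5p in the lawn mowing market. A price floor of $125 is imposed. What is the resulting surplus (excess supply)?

Equilibrium price would be p* = 118.5, so the floor at 125 binds.
At p = 125: qd = 8, qs = 50.25.
Surplus = 50.25 − 8 = 42.25.

Surplus = 42.25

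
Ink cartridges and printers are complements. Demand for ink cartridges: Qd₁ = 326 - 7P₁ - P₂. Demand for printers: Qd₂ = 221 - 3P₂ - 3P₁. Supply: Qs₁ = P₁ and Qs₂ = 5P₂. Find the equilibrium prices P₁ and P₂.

Market 1: 326 - 7P₁ - P₂ = P₁ → 8P₁ + P₂ = 326.
Market 2: 8P₂ + 3P₁ = 221.
Eliminating P₂: 8×(1) − 1×(2) gives 61P₁ = 2387, so P₁ = 2387/61.
Back-substitute into (2): P₂ = (221 − 3×2387/61) / 8 = 790/61.

P₁ = 2387/61, P₂ = 790/61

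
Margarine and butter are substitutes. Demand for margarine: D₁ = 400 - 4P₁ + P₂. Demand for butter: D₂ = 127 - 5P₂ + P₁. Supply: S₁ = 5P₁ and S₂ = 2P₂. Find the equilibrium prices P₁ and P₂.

Market 1: 400 - 4P₁ + P₂ = 5P₁ → 9P₁ - P₂ = 400.
Market 2: 7P₂ - P₁ = 127.
Eliminating P₂: 7×(1) + 1×(2) gives 62P₁ = 2927, so P₁ = 2927/62.
Back-substitute into (2): P₂ = (127 + 1×2927/62) / 7 = 1543/62.

P₁ = 2927/62, P₂ = 1543/62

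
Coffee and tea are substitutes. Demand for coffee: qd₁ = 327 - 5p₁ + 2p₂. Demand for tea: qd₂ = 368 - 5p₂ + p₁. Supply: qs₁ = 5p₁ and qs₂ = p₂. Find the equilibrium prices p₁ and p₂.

p₁ = 1349/29, p₂ = 4007/58

Market 1: 327 - 5p₁ + 2p₂ = 5p₁ → 10p₁ - 2p₂ = 327.
Market 2: 6p₂ - p₁ = 368.
Eliminating p₂: 6×(1) + 2×(2) gives 58p₁ = 2698, so p₁ = 1349/29.
Back-substitute into (2): p₂ = (368 + 1×1349/29) / 6 = 4007/58.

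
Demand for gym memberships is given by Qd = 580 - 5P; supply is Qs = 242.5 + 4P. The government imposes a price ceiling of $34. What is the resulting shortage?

Equilibrium price would be P* = 37.5, so the ceiling at 34 binds.
At P = 34: Qd = 580 − 5(34) = 410, Qs = 242.5 + 4(34) = 378.5.
Shortage = 410 − 378.5 = 31.5.

Shortage = 31.5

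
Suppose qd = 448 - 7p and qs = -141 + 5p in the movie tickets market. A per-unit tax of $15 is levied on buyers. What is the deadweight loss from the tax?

Deadweight loss = 328.125

Pre-tax equilibrium: p* = 589/12, q* = 1253/12.
Tax on buyers shifts demand to qd = 448 − 7(p + 15) = 343 - 7p.
343 - 7p = -141 + 5p gives seller price ps = 121/3; buyers pay pb = 121/3 + 15 = 166/3.
New quantity: q = 448 − 7(166/3) = 182/3.
DWL = ½ × 15 × (1253/12 − 182/3) = 328.125.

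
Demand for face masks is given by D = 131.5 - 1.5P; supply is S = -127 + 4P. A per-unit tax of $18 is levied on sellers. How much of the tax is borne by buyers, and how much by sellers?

Pre-tax equilibrium: P* = 47, Q* = 61.
Tax on sellers shifts supply to S = -127 + 4(P − 18) = -199 + 4P.
131.5 - 1.5P = -199 + 4P gives buyer price Pb = 661/11; sellers receive Ps = 661/11 − 18 = 463/11.
New quantity: Q = 131.5 − 1.5(661/11) = 455/11.
Buyer burden = 661/11 − 47 = 144/11; seller burden = 47 − 463/11 = 54/11.

Buyers bear 144/11, sellers bear 54/11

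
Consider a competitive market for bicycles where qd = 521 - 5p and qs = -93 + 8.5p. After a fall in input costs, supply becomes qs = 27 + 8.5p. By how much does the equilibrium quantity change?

Δq = 400/9

Original equilibrium: p* = 1228/27, q* = 7927/27.
New equilibrium: 521 - 5p = 27 + 8.5p, so 494 = 13.5p and p' = 988/27; q' = 521 − 5(988/27) = 9127/27.
Change in quantity: 9127/27 − 7927/27 = 400/9.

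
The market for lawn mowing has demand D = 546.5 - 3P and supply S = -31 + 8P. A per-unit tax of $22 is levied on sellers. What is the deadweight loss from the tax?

Deadweight loss = 528

Pre-tax equilibrium: P* = 52.5, Q* = 389.
Tax on sellers shifts supply to S = -31 + 8(P − 22) = -207 + 8P.
546.5 - 3P = -207 + 8P gives buyer price Pb = 68.5; sellers receive Ps = 68.5 − 22 = 46.5.
New quantity: Q = 546.5 − 3(68.5) = 341.
DWL = ½ × 22 × (389 − 341) = 528.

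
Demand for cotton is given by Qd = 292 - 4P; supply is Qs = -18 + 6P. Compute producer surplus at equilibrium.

Equilibrium: 292 - 4P = -18 + 6P gives P* = 31, Q* = 168.
Supply starts at P = 3 (where Qs = 0).
PS = ½(31 − 3)(168) = 2352.

Producer surplus = 2352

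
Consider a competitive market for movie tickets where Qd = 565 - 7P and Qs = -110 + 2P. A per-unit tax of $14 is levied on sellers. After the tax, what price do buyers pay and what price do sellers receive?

Pre-tax equilibrium: P* = 75, Q* = 40.
Tax on sellers shifts supply to Qs = -110 + 2(P − 14) = -138 + 2P.
565 - 7P = -138 + 2P gives buyer price Pb = 703/9; sellers receive Ps = 703/9 − 14 = 577/9.
New quantity: Q = 565 − 7(703/9) = 164/9.

Buyers pay 703/9, sellers receive 577/9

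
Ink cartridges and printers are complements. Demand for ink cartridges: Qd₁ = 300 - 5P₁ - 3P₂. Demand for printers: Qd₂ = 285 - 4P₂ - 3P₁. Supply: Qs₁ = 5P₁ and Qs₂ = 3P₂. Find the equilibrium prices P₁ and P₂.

Market 1: 300 - 5P₁ - 3P₂ = 5P₁ → 10P₁ + 3P₂ = 300.
Market 2: 7P₂ + 3P₁ = 285.
Eliminating P₂: 7×(1) − 3×(2) gives 61P₁ = 1245, so P₁ = 1245/61.
Back-substitute into (2): P₂ = (285 − 3×1245/61) / 7 = 1950/61.

P₁ = 1245/61, P₂ = 1950/61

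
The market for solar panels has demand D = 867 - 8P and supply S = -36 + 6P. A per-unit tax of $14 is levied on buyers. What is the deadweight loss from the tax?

Pre-tax equilibrium: P* = 64.5, Q* = 351.
Tax on buyers shifts demand to D = 867 − 8(P + 14) = 755 - 8P.
755 - 8P = -36 + 6P gives seller price Ps = 56.5; buyers pay Pb = 56.5 + 14 = 70.5.
New quantity: Q = 867 − 8(70.5) = 303.
DWL = ½ × 14 × (351 − 303) = 336.

Deadweight loss = 336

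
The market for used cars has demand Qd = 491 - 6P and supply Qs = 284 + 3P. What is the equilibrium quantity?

Q* = 353

Set Qd = Qs: 491 - 6P = 284 + 3P.
207 = 9P, so P* = 23.
Q* = 491 − 6(23) = 353.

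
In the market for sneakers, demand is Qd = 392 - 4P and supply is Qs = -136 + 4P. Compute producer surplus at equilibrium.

Producer surplus = 2048

Equilibrium: 392 - 4P = -136 + 4P gives P* = 66, Q* = 128.
Supply starts at P = 34 (where Qs = 0).
PS = ½(66 − 34)(128) = 2048.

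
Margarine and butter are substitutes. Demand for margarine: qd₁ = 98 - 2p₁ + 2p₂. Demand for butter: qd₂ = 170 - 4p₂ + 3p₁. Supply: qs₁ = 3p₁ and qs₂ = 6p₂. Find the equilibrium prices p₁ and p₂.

Market 1: 98 - 2p₁ + 2p₂ = 3p₁ → 5p₁ - 2p₂ = 98.
Market 2: 10p₂ - 3p₁ = 170.
Eliminating p₂: 10×(1) + 2×(2) gives 44p₁ = 1320, so p₁ = 30.
Back-substitute into (2): p₂ = (170 + 3×30) / 10 = 26.

p₁ = 30, p₂ = 26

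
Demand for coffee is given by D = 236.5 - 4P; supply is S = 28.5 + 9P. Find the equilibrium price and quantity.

P* = 16, Q* = 172.5

Set D = S: 236.5 - 4P = 28.5 + 9P.
208 = 13P, so P* = 16.
Q* = 236.5 − 4(16) = 172.5.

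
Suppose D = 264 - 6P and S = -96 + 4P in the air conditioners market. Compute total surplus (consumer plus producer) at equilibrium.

Total surplus = 480

Equilibrium: 264 - 6P = -96 + 4P gives P* = 36, Q* = 48.
Demand choke price: P = 44; supply starts at P = 24.
CS = ½(44 − 36)(48) = 192; PS = ½(36 − 24)(48) = 288.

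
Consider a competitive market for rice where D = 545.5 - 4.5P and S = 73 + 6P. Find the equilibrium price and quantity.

P* = 45, Q* = 343

Set D = S: 545.5 - 4.5P = 73 + 6P.
472.5 = 10.5P, so P* = 45.
Q* = 545.5 − 4.5(45) = 343.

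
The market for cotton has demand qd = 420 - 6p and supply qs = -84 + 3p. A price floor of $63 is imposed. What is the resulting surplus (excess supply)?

Surplus = 63

Equilibrium price would be p* = 56, so the floor at 63 binds.
At p = 63: qd = 42, qs = 105.
Surplus = 105 − 42 = 63.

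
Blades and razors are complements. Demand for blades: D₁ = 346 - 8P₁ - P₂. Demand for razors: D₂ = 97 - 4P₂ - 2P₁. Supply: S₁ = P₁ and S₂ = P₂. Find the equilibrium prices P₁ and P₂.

Market 1: 346 - 8P₁ - P₂ = P₁ → 9P₁ + P₂ = 346.
Market 2: 5P₂ + 2P₁ = 97.
Eliminating P₂: 5×(1) − 1×(2) gives 43P₁ = 1633, so P₁ = 1633/43.
Back-substitute into (2): P₂ = (97 − 2×1633/43) / 5 = 181/43.

P₁ = 1633/43, P₂ = 181/43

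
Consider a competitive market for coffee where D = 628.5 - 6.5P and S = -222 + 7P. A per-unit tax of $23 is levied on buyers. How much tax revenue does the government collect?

Tax revenue = 87860/27

Pre-tax equilibrium: P* = 63, Q* = 219.
Tax on buyers shifts demand to D = 628.5 − 6.5(P + 23) = 479 - 6.5P.
479 - 6.5P = -222 + 7P gives seller price Ps = 1402/27; buyers pay Pb = 1402/27 + 23 = 2023/27.
New quantity: Q = 628.5 − 6.5(2023/27) = 3820/27.
Revenue = 23 × 3820/27 = 87860/27.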